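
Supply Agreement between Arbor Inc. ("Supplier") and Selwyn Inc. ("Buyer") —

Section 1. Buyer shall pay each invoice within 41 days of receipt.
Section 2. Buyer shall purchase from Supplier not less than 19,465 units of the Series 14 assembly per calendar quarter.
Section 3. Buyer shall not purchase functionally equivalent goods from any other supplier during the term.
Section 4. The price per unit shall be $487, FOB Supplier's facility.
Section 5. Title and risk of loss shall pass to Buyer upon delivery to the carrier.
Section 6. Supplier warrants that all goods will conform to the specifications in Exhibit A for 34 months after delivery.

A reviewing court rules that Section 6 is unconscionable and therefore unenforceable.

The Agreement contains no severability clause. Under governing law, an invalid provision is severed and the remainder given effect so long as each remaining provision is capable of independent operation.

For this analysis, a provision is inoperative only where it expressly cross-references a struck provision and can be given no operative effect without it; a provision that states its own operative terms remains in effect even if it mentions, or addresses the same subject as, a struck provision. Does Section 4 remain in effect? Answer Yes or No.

Yes

Section 6 is struck. Nothing else in the Agreement is defined by reference to Section 6. With no severability clause, the stated default rule severs what cannot stand and enforces each remaining provision that can operate on its own. Section 1, Section 2, Section 3, Section 4, and Section 5 remain in effect. Section 4 is among the surviving provisions, so the answer is yes.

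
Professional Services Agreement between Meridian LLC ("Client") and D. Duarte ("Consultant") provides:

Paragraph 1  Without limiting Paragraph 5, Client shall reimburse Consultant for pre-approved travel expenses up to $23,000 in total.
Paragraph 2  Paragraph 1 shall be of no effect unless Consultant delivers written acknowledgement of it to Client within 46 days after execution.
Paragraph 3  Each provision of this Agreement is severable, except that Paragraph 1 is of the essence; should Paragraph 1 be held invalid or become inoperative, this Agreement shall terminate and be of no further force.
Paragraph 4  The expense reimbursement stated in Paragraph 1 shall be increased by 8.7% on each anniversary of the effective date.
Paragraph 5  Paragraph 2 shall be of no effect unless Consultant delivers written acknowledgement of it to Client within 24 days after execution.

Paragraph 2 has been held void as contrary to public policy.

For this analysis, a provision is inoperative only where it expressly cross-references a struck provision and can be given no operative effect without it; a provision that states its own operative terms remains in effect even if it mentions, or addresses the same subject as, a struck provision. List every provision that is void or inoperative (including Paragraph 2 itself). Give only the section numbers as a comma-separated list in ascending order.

Paragraph 2 is struck. Paragraph 5 merely fixes the acknowledgement condition for Paragraph 2; with Paragraph 2 gone it has nothing to operate on and falls away. Although Paragraph 1 refers to Paragraph 5, its operative terms do not depend on Paragraph 5, so it remains in effect. Paragraph 3 makes Paragraph 1 an essential term, but Paragraph 1 is unaffected, so the severability proviso in Paragraph 3 preserves the remaining provisions. The provisions still in force are Paragraph 1, Paragraph 3, and Paragraph 4.

2, 5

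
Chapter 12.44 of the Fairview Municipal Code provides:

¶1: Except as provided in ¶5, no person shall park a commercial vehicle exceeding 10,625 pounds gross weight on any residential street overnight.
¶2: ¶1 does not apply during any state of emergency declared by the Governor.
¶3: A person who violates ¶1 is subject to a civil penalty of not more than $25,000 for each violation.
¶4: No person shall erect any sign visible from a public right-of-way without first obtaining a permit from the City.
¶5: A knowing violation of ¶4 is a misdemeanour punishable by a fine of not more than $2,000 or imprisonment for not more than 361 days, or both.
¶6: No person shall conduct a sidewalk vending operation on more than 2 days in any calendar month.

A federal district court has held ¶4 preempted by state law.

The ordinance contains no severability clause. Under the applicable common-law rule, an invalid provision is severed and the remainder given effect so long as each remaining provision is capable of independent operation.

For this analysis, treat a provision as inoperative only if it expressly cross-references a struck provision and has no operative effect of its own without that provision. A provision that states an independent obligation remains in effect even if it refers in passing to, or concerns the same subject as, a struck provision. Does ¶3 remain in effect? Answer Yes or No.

Yes

¶4 is struck. ¶5 operates only by reference to ¶4, so it falls with ¶4. ¶1 mentions ¶5 but its own obligation stands independently of ¶5, so ¶1 is not affected. With no severability clause, the stated default rule severs what cannot stand and enforces each remaining provision that can operate on its own. ¶1, ¶2, ¶3, and ¶6 remain in effect. ¶3 is among the surviving provisions, so the answer is yes.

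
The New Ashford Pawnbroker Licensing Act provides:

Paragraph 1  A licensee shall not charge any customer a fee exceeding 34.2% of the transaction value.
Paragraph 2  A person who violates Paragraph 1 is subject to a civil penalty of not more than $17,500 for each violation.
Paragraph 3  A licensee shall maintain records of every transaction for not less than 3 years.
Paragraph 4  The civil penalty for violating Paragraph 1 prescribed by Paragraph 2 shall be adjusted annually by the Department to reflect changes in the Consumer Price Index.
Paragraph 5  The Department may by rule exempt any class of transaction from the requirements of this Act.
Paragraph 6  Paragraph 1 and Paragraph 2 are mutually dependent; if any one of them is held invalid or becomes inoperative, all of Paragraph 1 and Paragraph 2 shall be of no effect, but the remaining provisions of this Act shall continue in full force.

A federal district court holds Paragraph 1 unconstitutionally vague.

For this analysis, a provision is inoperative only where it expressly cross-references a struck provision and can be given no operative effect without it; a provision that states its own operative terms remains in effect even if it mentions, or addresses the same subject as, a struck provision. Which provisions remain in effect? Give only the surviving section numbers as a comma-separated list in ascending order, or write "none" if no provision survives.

3, 5, 6

Paragraph 1 is struck. Paragraph 2 has no operative effect of its own apart from Paragraph 1 and is therefore inoperative. Paragraph 4 has no operative effect of its own apart from Paragraph 2 and is therefore inoperative. Paragraph 6 declares Paragraph 1 and Paragraph 2 mutually dependent; since one of them has fallen, all of them are of no effect. The remainder continues in force under Paragraph 6. The provisions still in force are Paragraph 3, Paragraph 5, and Paragraph 6.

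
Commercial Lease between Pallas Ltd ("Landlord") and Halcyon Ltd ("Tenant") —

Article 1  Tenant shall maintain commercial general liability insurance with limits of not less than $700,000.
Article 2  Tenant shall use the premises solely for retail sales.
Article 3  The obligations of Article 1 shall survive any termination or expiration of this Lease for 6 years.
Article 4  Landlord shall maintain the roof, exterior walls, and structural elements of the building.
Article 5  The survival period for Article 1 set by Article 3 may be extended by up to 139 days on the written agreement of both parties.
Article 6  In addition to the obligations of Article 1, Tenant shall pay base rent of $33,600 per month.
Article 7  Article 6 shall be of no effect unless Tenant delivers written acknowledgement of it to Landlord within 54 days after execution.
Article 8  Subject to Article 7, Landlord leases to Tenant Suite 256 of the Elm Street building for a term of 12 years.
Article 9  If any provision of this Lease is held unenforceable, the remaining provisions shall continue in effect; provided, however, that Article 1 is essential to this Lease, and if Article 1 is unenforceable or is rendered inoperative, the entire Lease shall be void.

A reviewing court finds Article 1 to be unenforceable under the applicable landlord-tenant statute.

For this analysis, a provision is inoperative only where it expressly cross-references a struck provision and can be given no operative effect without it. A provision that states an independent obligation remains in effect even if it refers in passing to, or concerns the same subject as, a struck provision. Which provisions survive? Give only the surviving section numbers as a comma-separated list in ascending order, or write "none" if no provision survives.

none

Article 1 is struck. Article 3 operates only by reference to Article 1, so it falls with Article 1. Article 5 has no operative effect of its own apart from Article 3 and is therefore inoperative. Article 9 makes Article 1 an essential term, and Article 1 is the provision held invalid; under Article 9, the entire Lease is therefore void. No provision of the Lease survives.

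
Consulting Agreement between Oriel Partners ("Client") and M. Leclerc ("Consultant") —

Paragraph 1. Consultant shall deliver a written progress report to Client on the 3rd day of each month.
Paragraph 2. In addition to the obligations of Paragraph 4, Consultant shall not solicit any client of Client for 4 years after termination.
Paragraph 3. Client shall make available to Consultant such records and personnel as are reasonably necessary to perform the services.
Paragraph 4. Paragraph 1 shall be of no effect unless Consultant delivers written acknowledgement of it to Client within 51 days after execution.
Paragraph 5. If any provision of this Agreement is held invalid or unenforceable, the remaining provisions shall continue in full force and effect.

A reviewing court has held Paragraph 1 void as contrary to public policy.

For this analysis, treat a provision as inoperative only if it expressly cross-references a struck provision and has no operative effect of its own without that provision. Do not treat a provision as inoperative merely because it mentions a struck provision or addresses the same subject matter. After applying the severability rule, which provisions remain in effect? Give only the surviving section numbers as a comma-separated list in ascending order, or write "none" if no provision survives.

Paragraph 1 is struck. The only function of Paragraph 4 is the acknowledgement condition for Paragraph 1, so it cannot stand once Paragraph 1 is removed. Paragraph 2 mentions Paragraph 4 but its own obligation stands independently of Paragraph 4, so Paragraph 2 is not affected. Under the severability clause in Paragraph 5, the remaining provisions continue in force. That leaves Paragraph 2, Paragraph 3, and Paragraph 5 in effect.

2, 3, 5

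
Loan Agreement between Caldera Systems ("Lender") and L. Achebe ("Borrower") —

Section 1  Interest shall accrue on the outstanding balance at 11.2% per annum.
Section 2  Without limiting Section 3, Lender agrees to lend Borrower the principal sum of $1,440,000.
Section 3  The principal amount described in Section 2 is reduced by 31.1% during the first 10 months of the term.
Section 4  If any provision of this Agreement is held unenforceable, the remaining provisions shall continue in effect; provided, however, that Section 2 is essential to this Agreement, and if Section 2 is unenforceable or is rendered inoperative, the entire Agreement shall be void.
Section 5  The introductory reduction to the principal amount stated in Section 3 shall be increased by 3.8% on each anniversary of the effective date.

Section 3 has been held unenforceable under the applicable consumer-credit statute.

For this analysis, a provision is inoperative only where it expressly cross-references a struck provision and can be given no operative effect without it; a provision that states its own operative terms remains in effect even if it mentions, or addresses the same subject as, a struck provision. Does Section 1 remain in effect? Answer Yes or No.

Yes

Section 3 is struck. Section 5 has no operative effect of its own apart from Section 3 and is therefore inoperative. Section 2 mentions Section 3 but its own obligation stands independently of Section 3, so Section 2 is not affected. Section 4 makes Section 2 an essential term, but Section 2 is unaffected, so the severability proviso in Section 4 preserves the remaining provisions. The provisions still in force are Section 1, Section 2, and Section 4. Section 1 is among the surviving provisions, so the answer is yes.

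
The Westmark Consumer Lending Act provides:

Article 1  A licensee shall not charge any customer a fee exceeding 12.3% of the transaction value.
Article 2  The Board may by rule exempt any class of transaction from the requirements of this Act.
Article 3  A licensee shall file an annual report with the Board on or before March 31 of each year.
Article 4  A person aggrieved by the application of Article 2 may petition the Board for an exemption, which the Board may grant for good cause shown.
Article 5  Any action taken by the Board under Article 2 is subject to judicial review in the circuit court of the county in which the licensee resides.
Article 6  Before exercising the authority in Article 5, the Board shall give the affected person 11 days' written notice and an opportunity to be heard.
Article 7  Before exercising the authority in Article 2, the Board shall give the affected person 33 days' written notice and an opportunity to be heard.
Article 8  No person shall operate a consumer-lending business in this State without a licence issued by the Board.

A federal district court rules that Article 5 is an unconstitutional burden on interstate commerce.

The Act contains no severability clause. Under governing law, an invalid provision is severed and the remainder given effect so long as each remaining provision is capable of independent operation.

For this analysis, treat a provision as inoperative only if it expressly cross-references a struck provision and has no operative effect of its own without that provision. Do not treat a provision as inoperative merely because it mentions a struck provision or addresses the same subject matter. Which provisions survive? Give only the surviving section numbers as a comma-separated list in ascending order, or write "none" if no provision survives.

1, 2, 3, 4, 7, 8

Article 5 is struck. Article 6 has no operative effect of its own apart from Article 5 and is therefore inoperative. With no severability clause, the stated default rule severs what cannot stand and enforces each remaining provision that can operate on its own. The provisions still in force are Article 1, Article 2, Article 3, Article 4, Article 7, and Article 8.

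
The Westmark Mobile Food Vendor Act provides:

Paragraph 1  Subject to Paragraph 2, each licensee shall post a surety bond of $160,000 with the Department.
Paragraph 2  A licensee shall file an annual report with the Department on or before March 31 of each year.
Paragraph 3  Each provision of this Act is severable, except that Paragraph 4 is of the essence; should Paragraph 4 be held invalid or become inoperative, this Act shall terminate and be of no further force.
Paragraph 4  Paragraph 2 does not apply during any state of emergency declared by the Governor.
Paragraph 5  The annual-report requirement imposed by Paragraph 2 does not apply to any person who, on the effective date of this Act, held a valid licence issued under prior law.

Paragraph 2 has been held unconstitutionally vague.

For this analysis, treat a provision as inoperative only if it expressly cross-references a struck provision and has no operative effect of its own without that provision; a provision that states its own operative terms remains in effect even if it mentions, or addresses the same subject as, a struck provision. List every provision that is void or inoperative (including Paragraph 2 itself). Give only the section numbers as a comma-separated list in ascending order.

Paragraph 2 is struck. Paragraph 4 operates only by reference to Paragraph 2, so it falls with Paragraph 2. Paragraph 5 merely fixes the grandfather exemption from Paragraph 2; with Paragraph 2 gone it has nothing to operate on and falls away. Paragraph 3 makes Paragraph 4 an essential term, and Paragraph 4 has been rendered inoperative by the cascade; under Paragraph 3, the entire Act is therefore void. No provision of the Act survives.

1, 2, 3, 4, 5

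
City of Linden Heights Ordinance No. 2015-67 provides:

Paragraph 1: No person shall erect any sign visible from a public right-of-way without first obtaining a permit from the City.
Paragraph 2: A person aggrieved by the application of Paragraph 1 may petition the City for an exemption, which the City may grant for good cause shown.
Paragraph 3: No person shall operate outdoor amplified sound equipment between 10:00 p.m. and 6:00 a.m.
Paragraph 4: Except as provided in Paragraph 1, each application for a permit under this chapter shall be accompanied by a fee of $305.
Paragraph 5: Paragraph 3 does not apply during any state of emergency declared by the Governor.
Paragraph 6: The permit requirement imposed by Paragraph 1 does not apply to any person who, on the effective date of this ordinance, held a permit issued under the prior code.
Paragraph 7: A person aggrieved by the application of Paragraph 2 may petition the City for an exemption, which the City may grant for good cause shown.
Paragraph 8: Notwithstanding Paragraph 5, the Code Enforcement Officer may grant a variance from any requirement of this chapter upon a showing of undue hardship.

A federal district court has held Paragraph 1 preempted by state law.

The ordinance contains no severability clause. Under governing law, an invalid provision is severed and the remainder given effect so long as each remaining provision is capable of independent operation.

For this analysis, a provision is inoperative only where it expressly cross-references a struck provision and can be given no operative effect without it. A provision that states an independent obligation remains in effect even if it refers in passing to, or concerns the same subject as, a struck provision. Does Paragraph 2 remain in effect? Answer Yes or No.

Paragraph 1 is struck. Paragraph 2 operates only by reference to Paragraph 1, so it falls with Paragraph 1. The only function of Paragraph 6 is the grandfather exemption from Paragraph 1, so it cannot stand once Paragraph 1 is removed. Paragraph 7 merely fixes the exemption procedure for Paragraph 2; with Paragraph 2 gone it has nothing to operate on and falls away. Although Paragraph 4 refers to Paragraph 1, its operative terms do not depend on Paragraph 1, so it remains in effect. With no severability clause, the stated default rule severs what cannot stand and enforces each remaining provision that can operate on its own. Paragraph 3, Paragraph 4, Paragraph 5, and Paragraph 8 remain in effect. Paragraph 2 is among the inoperative provisions, so the answer is no.

No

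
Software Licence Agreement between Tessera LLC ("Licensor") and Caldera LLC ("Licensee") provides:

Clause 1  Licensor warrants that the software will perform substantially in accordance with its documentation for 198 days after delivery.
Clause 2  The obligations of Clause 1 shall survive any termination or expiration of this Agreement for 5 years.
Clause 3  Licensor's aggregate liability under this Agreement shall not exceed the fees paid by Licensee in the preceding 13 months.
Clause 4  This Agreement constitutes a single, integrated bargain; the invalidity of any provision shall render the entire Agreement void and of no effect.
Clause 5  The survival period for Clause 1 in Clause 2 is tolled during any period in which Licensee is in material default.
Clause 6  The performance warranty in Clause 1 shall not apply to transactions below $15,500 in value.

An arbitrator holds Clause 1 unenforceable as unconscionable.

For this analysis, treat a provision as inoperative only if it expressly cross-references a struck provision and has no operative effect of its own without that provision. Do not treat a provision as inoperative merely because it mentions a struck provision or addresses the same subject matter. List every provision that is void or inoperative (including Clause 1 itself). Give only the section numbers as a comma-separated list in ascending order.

1, 2, 3, 4, 5, 6

Clause 1 is struck. The only function of Clause 2 is the survival period for Clause 1, so it cannot stand once Clause 1 is removed. The whole of Clause 6 is the carve-out from the performance warranty, defined by reference to Clause 1, so Clause 6 cannot stand once Clause 1 is removed. Clause 5 operates only by reference to Clause 2, so it falls with Clause 2. Clause 4 provides that the Agreement is not severable, so the invalidity of any one provision voids the entire Agreement. No provision of the Agreement survives.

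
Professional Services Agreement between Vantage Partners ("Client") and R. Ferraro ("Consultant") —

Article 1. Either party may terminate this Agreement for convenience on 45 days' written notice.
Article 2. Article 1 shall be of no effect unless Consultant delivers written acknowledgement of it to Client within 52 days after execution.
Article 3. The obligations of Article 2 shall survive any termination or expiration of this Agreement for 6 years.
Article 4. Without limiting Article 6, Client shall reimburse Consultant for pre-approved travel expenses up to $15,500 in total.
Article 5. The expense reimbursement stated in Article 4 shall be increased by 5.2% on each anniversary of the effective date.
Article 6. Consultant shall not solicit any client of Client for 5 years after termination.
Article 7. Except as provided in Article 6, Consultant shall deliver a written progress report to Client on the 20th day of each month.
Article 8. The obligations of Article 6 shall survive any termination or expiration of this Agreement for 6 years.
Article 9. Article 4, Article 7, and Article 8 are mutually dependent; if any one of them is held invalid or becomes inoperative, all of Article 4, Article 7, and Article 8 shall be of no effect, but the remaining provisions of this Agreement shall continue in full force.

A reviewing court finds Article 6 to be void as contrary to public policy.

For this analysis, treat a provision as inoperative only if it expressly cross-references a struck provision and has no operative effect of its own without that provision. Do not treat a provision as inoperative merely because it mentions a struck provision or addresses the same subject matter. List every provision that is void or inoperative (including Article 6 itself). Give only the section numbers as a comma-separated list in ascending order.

Article 6 is struck. Article 8 merely fixes the survival period for Article 6; with Article 6 gone it has nothing to operate on and falls away. Article 9 declares Article 4, Article 7, and Article 8 mutually dependent; since one of them has fallen, all of them are of no effect. That brings down Article 4 and Article 7 as well. Article 5 in turn depends solely on a provision now struck and likewise falls. The remainder continues in force under Article 9. The provisions still in force are Article 1, Article 2, Article 3, and Article 9.

4, 5, 6, 7, 8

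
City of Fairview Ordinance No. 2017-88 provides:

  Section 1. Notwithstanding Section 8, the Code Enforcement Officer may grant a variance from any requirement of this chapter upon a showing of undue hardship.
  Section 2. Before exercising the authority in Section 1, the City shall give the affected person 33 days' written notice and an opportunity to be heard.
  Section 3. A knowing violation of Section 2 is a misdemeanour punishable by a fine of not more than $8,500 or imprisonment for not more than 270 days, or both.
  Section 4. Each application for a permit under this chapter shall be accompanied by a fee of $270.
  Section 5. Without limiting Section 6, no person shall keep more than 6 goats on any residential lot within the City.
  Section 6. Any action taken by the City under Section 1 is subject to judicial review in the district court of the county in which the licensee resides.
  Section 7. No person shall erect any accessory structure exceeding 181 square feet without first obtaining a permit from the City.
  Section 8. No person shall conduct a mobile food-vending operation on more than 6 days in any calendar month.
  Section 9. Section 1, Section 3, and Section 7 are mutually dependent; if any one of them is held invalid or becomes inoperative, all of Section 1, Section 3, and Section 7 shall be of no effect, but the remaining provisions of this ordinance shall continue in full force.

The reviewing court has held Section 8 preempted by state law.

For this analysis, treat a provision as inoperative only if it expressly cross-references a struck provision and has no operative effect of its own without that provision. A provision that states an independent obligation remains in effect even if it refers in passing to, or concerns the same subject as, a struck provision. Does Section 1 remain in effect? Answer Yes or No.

Section 8 is struck. Although Section 1 refers to Section 8, its operative terms do not depend on Section 8, so it remains in effect. No other provision's operative terms depend on Section 8. Section 9 ties Section 1, Section 3, and Section 7 together, but none of those is affected here; the remaining provisions continue in force under Section 9. That leaves Section 1, Section 2, Section 3, Section 4, Section 5, Section 6, Section 7, and Section 9 in effect. Section 1 is among the surviving provisions, so the answer is yes.

Yes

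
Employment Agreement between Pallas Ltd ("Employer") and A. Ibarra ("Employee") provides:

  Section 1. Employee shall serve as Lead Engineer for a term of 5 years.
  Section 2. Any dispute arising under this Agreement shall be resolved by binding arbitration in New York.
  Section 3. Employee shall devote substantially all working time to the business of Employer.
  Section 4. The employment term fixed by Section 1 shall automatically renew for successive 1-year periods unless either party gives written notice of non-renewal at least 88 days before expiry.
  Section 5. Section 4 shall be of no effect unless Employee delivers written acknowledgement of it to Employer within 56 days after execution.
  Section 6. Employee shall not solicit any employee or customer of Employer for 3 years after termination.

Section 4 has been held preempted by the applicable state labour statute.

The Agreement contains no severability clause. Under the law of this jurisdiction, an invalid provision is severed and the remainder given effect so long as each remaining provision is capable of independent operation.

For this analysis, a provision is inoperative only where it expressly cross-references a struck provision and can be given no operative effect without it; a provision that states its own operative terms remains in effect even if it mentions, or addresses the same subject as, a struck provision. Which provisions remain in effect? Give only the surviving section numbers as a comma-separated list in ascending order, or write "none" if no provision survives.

Section 4 is struck. The only function of Section 5 is the acknowledgement condition for Section 4, so it cannot stand once Section 4 is removed. Under the stated default rule, only provisions that cannot operate independently fall away; the rest are enforced. That leaves Section 1, Section 2, Section 3, and Section 6 in effect.

1, 2, 3, 6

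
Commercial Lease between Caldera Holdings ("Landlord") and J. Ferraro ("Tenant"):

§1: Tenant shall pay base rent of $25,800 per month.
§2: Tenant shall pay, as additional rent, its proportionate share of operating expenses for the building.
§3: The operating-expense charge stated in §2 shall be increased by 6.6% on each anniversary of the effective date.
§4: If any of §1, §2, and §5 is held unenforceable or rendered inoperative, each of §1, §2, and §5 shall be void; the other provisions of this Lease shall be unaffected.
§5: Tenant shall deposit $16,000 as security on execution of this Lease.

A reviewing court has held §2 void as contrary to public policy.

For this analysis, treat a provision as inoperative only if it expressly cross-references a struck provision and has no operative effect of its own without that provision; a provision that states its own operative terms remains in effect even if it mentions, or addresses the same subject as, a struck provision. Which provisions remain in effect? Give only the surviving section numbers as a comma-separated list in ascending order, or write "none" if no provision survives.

§2 is struck. §3 does nothing except set the escalation of the operating-expense charge by reference to §2; with §2 gone it has no independent effect and is inoperative. §4 declares §1, §2, and §5 mutually dependent; since one of them has fallen, all of them are of no effect. That brings down §1 and §5 as well. The remainder continues in force under §4. Only §4 remains in effect.

4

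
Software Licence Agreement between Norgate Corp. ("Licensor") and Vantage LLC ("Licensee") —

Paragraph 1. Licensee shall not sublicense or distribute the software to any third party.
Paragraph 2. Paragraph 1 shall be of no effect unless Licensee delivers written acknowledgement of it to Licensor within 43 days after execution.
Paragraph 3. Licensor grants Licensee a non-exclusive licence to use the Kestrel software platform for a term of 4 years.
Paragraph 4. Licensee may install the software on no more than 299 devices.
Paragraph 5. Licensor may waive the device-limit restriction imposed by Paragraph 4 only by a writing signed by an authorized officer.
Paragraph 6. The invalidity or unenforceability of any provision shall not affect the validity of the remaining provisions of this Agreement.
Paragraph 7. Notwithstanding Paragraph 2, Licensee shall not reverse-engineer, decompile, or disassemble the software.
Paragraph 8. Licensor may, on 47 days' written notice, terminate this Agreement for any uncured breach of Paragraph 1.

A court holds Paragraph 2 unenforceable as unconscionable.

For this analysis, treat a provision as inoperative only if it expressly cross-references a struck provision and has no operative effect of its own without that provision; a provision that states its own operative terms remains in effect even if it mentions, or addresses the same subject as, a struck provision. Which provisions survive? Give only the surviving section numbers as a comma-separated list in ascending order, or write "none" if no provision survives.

Paragraph 2 is struck. Although Paragraph 7 refers to Paragraph 2, its operative terms do not depend on Paragraph 2, so it remains in effect. No other provision's operative terms depend on Paragraph 2. Paragraph 6 is a severability clause and preserves every provision that can still be given independent effect. The provisions still in force are Paragraph 1, Paragraph 3, Paragraph 4, Paragraph 5, Paragraph 6, Paragraph 7, and Paragraph 8.

1, 3, 4, 5, 6, 7, 8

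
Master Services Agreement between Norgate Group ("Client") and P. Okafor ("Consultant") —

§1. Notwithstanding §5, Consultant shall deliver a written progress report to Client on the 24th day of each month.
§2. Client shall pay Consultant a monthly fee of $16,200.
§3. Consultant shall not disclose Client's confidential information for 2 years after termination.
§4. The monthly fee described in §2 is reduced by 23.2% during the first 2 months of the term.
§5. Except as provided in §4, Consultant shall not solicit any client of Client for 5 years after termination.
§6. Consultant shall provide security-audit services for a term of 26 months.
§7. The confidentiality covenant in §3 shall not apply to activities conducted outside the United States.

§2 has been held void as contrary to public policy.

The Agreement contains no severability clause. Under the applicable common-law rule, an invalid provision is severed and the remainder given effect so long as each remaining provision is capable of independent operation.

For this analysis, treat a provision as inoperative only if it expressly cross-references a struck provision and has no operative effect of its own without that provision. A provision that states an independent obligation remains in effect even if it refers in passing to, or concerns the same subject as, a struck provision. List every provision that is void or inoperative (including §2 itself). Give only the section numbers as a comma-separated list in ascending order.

§2 is struck. §4 does nothing except set the introductory reduction to the monthly fee by reference to §2; with §2 gone it has no independent effect and is inoperative. Although §5 refers to §4, its operative terms do not depend on §4, so it remains in effect. With no severability clause, the stated default rule severs what cannot stand and enforces each remaining provision that can operate on its own. §1, §3, §5, §6, and §7 remain in effect.

2, 4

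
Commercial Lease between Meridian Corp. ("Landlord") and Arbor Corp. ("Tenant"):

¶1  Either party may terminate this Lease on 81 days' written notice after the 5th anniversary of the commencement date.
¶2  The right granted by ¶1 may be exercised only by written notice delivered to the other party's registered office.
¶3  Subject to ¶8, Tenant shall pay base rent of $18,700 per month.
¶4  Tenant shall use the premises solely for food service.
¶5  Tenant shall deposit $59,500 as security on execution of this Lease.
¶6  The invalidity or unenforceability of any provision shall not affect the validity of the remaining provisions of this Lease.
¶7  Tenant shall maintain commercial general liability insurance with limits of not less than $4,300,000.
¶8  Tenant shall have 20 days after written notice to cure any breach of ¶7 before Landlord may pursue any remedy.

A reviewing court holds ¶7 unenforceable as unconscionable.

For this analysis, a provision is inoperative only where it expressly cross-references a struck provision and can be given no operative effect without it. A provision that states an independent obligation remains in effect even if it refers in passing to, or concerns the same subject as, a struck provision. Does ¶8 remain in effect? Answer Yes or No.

No

¶7 is struck. ¶8 has no operative effect of its own apart from ¶7 and is therefore inoperative. ¶3 mentions ¶8 but its own obligation stands independently of ¶8, so ¶3 is not affected. ¶6 is a severability clause and preserves every provision that can still be given independent effect. The provisions still in force are ¶1, ¶2, ¶3, ¶4, ¶5, and ¶6. ¶8 is among the inoperative provisions, so the answer is no.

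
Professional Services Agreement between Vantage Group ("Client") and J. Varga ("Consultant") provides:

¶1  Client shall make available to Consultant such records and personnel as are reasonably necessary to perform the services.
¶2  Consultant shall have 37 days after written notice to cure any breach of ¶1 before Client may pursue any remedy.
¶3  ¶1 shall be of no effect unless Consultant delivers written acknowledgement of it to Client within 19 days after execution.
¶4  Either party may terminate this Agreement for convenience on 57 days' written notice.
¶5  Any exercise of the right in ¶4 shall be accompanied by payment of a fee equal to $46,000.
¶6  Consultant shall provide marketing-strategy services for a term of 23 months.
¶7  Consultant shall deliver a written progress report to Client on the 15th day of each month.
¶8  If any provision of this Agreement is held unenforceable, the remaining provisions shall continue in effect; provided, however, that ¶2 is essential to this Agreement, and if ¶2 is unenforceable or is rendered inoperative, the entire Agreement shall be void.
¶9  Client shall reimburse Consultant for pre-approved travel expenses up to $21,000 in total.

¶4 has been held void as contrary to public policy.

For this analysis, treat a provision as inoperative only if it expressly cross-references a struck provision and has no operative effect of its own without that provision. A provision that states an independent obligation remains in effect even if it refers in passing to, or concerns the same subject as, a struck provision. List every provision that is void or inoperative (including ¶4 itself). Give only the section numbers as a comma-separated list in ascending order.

¶4 is struck. The only function of ¶5 is the exercise fee for ¶4, so it cannot stand once ¶4 is removed. ¶8 makes ¶2 an essential term, but ¶2 is unaffected, so the severability proviso in ¶8 preserves the remaining provisions. ¶1, ¶2, ¶3, ¶6, ¶7, ¶8, and ¶9 remain in effect.

4, 5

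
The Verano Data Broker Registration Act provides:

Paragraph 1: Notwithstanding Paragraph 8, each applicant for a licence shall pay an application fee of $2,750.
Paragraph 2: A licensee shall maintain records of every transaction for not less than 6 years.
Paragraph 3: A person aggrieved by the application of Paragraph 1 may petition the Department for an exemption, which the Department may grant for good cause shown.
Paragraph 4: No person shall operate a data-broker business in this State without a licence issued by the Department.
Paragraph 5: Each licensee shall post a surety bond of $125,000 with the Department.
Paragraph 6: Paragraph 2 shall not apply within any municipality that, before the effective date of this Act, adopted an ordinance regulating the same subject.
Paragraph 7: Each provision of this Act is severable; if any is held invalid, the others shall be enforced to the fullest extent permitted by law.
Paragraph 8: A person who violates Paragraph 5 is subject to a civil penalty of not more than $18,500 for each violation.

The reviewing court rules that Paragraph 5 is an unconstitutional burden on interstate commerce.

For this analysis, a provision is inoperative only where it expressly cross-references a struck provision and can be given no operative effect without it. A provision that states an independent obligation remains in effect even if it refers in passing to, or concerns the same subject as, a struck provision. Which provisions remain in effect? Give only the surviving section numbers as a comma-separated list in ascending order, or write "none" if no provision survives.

1, 2, 3, 4, 6, 7

Paragraph 5 is struck. Paragraph 8 operates only by reference to Paragraph 5, so it falls with Paragraph 5. Paragraph 1 mentions Paragraph 8 but its own obligation stands independently of Paragraph 8, so Paragraph 1 is not affected. Under the severability clause in Paragraph 7, the remaining provisions continue in force. Paragraph 1, Paragraph 2, Paragraph 3, Paragraph 4, Paragraph 6, and Paragraph 7 remain in effect.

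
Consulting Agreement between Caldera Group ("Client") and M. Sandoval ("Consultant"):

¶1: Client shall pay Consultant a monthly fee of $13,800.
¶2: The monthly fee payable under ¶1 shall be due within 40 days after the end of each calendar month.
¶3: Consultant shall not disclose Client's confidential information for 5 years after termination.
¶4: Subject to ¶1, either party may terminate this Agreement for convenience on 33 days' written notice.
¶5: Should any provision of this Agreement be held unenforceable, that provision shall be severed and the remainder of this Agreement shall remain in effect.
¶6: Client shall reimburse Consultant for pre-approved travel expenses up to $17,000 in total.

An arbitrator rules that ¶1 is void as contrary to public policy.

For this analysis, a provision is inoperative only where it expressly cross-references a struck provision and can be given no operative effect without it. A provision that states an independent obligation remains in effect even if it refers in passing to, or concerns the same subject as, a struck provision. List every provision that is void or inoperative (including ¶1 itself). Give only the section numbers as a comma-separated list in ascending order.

¶1 is struck. ¶2 has no operative effect of its own apart from ¶1 and is therefore inoperative. ¶4 mentions ¶1 but its own obligation stands independently of ¶1, so ¶4 is not affected. Under the severability clause in ¶5, the remaining provisions continue in force. ¶3, ¶4, ¶5, and ¶6 remain in effect.

1, 2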